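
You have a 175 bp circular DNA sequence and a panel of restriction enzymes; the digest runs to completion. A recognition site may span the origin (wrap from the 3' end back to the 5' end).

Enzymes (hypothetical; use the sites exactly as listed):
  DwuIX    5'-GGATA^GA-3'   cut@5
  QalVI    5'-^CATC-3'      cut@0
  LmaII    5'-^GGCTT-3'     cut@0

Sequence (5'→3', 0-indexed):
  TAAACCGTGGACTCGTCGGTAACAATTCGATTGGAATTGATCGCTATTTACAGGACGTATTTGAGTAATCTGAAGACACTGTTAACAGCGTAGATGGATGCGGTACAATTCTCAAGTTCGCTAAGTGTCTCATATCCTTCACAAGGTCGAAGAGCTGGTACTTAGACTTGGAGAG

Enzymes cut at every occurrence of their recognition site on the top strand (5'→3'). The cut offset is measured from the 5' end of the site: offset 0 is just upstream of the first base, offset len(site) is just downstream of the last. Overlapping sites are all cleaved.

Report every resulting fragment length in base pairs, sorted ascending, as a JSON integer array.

[175]

Per-enzyme occurrences:
  DwuIX (GGATAGA, off=5): no sites
  QalVI (CATC, off=0): no sites
  LmaII (GGCTT, off=0): no sites

Pooled cuts: ∅

Fragments:
  no cuts → one circular fragment of 175 bp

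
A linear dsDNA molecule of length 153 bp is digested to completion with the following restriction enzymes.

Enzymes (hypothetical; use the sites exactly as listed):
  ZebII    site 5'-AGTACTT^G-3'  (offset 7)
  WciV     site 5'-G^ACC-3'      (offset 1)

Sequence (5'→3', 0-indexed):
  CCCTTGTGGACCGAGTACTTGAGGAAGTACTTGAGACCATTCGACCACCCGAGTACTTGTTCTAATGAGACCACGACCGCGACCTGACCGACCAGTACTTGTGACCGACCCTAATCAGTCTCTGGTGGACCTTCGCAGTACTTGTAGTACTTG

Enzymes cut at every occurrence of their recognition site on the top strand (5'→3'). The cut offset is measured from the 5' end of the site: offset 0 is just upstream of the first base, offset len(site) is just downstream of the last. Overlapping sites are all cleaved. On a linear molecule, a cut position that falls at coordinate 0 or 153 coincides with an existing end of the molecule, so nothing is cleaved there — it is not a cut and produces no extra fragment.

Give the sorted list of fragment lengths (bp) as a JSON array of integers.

[1,3,3,4,4,5,6,6,8,9,9,10,11,11,12,15,15,21]

Scan for sites:
  ZebII (AGTACTTG, off=7): starts [13, 25, 51, 93, 136, 145] → cuts [20, 32, 58, 100, 143, 152]
  WciV (GACC, off=1): starts [8, 34, 42, 68, 74, 80, 85, 89, 102, 106, 127] → cuts [9, 35, 43, 69, 75, 81, 86, 90, 103, 107, 128]

Pooled cuts: [9, 20, 32, 35, 43, 58, 69, 75, 81, 86, 90, 100, 103, 107, 128, 143, 152]

Fragments:
  [0,9): 9 bp
  [9,20): 11 bp
  [20,32): 12 bp
  [32,35): 3 bp
  [35,43): 8 bp
  [43,58): 15 bp
  [58,69): 11 bp
  [69,75): 6 bp
  [75,81): 6 bp
  [81,86): 5 bp
  [86,90): 4 bp
  [90,100): 10 bp
  [100,103): 3 bp
  [103,107): 4 bp
  [107,128): 21 bp
  [128,143): 15 bp
  [143,152): 9 bp
  [152,153): 1 bp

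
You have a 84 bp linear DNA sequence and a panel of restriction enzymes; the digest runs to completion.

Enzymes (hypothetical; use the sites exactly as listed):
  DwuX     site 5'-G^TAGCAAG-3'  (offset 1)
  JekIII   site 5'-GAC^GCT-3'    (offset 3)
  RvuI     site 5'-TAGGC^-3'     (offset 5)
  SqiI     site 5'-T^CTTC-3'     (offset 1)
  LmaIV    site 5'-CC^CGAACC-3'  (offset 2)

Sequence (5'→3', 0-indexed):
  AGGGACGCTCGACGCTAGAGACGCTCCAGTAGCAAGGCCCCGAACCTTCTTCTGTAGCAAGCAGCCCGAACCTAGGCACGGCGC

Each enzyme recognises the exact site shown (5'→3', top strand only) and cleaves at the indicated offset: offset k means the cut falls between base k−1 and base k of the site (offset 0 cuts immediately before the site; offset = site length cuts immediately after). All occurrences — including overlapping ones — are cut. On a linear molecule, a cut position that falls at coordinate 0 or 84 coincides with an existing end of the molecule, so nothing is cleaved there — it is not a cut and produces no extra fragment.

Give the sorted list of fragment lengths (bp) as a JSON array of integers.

Site scan:
  DwuX (GTAGCAAG, off=1): starts [28, 53] → cuts [29, 54]
  JekIII (GACGCT, off=3): starts [3, 10, 19] → cuts [6, 13, 22]
  RvuI (TAGGC, off=5): starts [72] → cuts [77]
  SqiI (TCTTC, off=1): starts [47] → cuts [48]
  LmaIV (CCCGAACC, off=2): starts [38, 64] → cuts [40, 66]

All cut coordinates (distinct, sorted): [6, 13, 22, 29, 40, 48, 54, 66, 77]

Fragment lengths:
  [0,6): 6 bp
  [6,13): 7 bp
  [13,22): 9 bp
  [22,29): 7 bp
  [29,40): 11 bp
  [40,48): 8 bp
  [48,54): 6 bp
  [54,66): 12 bp
  [66,77): 11 bp
  [77,84): 7 bp

[6,6,7,7,7,8,9,11,11,12]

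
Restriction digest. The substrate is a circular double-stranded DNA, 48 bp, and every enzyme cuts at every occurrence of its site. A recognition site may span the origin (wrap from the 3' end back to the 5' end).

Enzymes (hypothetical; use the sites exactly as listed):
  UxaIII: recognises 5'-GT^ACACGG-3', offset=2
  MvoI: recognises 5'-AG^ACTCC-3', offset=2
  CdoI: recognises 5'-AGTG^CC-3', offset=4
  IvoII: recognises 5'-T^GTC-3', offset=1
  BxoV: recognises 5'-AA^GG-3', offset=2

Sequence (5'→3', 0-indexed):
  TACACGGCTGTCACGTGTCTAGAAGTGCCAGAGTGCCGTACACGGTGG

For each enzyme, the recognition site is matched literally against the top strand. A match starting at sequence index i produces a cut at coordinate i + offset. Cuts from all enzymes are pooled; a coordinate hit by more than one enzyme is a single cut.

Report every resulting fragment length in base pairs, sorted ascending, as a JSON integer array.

Scan for sites:
  UxaIII (GTACACGG, off=2): starts [37, 47] → cuts [1, 39]
  MvoI (AGACTCC, off=2): no sites
  CdoI (AGTGCC, off=4): starts [23, 31] → cuts [27, 35]
  IvoII (TGTC, off=1): starts [8, 15] → cuts [9, 16]
  BxoV (AAGG, off=2): no sites

Pooled cuts: [1, 9, 16, 27, 35, 39]

Fragments:
  1→9: 8 bp
  9→16: 7 bp
  16→27: 11 bp
  27→35: 8 bp
  35→39: 4 bp
  39→1 (wrap): 48-39+1 = 10 bp

[4,7,8,8,10,11]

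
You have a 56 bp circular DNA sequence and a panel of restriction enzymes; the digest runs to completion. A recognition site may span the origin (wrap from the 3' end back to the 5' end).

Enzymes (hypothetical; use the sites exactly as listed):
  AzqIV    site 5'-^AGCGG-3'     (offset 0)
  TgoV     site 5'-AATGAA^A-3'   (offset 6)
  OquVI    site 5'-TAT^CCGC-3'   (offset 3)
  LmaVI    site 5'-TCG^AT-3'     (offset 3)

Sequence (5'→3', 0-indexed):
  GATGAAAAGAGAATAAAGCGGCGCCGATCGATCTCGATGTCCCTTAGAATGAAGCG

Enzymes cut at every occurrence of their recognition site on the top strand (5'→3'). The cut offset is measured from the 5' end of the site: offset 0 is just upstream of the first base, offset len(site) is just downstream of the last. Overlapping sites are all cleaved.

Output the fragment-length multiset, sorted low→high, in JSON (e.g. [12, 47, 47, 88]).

Per-enzyme occurrences:
  AzqIV (AGCGG, off=0): starts [16, 52] → cuts [16, 52]
  TgoV (AATGAAA, off=6): no sites
  OquVI (TATCCGC, off=3): no sites
  LmaVI (TCGAT, off=3): starts [27, 33] → cuts [30, 36]

Pooled cuts: [16, 30, 36, 52]

Fragment lengths:
  16→30: 14 bp
  30→36: 6 bp
  36→52: 16 bp
  52→16 (wrap): 56-52+16 = 20 bp

[6,14,16,20]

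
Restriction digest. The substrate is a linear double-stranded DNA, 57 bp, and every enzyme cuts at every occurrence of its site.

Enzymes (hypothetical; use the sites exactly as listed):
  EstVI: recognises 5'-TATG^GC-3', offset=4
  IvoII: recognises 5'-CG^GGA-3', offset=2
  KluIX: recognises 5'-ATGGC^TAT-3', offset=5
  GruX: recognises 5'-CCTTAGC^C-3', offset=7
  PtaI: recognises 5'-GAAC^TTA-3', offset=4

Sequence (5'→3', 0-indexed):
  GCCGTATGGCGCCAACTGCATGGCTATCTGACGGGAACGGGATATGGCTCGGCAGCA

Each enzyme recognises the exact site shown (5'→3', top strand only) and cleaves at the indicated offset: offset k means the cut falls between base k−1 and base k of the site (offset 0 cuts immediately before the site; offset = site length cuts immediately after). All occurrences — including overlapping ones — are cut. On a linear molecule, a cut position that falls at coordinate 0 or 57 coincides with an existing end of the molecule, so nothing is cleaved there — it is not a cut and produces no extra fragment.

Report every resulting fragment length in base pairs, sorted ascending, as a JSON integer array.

Scan for sites:
  EstVI (TATGGC, off=4): starts [4, 42] → cuts [8, 46]
  IvoII (CGGGA, off=2): starts [31, 37] → cuts [33, 39]
  KluIX (ATGGCTAT, off=5): starts [19] → cuts [24]
  GruX (CCTTAGCC, off=7): no sites
  PtaI (GAACTTA, off=4): no sites

All cut coordinates (distinct, sorted): [8, 24, 33, 39, 46]

Fragment lengths:
  [0,8): 8 bp
  [8,24): 16 bp
  [24,33): 9 bp
  [33,39): 6 bp
  [39,46): 7 bp
  [46,57): 11 bp

[6,7,8,9,11,16]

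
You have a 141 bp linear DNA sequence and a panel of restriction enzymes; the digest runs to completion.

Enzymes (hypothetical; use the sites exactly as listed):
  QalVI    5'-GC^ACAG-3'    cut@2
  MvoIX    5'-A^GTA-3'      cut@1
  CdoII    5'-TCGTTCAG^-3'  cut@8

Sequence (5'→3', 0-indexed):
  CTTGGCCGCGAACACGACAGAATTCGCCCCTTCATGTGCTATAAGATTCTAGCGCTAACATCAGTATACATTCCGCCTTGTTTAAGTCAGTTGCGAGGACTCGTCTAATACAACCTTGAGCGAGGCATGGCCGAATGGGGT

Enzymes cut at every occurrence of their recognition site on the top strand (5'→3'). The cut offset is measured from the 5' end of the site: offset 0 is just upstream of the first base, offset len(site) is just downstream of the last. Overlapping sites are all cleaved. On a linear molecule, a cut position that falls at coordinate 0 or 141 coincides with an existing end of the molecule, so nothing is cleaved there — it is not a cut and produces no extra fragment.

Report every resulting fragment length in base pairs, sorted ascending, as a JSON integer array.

[63,78]

Site scan:
  QalVI (GCACAG, off=2): no sites
  MvoIX (AGTA, off=1): starts [62] → cuts [63]
  CdoII (TCGTTCAG, off=8): no sites

All cut coordinates (distinct, sorted): [63]

Fragments:
  [0,63): 63 bp
  [63,141): 78 bp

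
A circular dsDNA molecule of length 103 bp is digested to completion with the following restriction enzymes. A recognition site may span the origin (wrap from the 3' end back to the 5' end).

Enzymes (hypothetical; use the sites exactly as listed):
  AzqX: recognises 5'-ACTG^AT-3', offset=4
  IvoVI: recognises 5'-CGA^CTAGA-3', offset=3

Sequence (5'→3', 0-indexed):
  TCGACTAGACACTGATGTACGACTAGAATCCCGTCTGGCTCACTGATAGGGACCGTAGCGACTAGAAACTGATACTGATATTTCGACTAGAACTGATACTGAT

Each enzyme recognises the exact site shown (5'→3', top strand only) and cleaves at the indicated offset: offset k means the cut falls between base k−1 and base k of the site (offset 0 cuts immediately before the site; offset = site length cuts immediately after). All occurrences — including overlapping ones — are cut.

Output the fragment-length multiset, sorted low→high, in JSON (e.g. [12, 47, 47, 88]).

Site scan:
  AzqX ACTGAT/4: at [10, 41, 67, 73, 91, 97] ⇒ [14, 45, 71, 77, 95, 101]
  IvoVI CGACTAGA/3: at [1, 19, 58, 83] ⇒ [4, 22, 61, 86]

All cut coordinates (distinct, sorted): [4, 14, 22, 45, 61, 71, 77, 86, 95, 101]

Fragments:
  4→14: 10 bp
  14→22: 8 bp
  22→45: 23 bp
  45→61: 16 bp
  61→71: 10 bp
  71→77: 6 bp
  77→86: 9 bp
  86→95: 9 bp
  95→101: 6 bp
  101→4 (wrap): 103-101+4 = 6 bp

[6,6,6,8,9,9,10,10,16,23]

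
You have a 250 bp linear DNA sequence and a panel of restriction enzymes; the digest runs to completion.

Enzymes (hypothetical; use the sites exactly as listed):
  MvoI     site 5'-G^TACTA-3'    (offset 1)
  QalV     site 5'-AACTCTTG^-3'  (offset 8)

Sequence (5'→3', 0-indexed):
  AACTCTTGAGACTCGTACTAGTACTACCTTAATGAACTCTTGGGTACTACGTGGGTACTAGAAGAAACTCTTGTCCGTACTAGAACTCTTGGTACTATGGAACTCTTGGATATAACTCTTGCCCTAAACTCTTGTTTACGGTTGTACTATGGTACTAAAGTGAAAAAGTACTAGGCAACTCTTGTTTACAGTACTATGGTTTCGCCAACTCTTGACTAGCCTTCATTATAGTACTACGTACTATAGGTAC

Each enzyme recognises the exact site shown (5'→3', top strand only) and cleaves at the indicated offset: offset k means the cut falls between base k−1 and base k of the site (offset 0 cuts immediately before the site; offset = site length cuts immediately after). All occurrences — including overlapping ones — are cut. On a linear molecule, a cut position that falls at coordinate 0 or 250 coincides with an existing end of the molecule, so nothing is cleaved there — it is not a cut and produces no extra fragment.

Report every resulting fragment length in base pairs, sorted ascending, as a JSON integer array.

[1,2,4,6,7,7,7,8,8,10,11,12,13,13,14,16,16,16,17,18,21,23]

Scan for sites:
  MvoI (GTACTA, off=1): starts [14, 20, 43, 54, 76, 91, 143, 151, 167, 190, 230, 237] → cuts [15, 21, 44, 55, 77, 92, 144, 152, 168, 191, 231, 238]
  QalV (AACTCTTG, off=8): starts [0, 34, 65, 83, 100, 113, 126, 176, 206] → cuts [8, 42, 73, 91, 108, 121, 134, 184, 214]

Pooled cuts: [8, 15, 21, 42, 44, 55, 73, 77, 91, 92, 108, 121, 134, 144, 152, 168, 184, 191, 214, 231, 238]

Fragments:
  [0,8): 8 bp
  [8,15): 7 bp
  [15,21): 6 bp
  [21,42): 21 bp
  [42,44): 2 bp
  [44,55): 11 bp
  [55,73): 18 bp
  [73,77): 4 bp
  [77,91): 14 bp
  [91,92): 1 bp
  [92,108): 16 bp
  [108,121): 13 bp
  [121,134): 13 bp
  [134,144): 10 bp
  [144,152): 8 bp
  [152,168): 16 bp
  [168,184): 16 bp
  [184,191): 7 bp
  [191,214): 23 bp
  [214,231): 17 bp
  [231,238): 7 bp
  [238,250): 12 bp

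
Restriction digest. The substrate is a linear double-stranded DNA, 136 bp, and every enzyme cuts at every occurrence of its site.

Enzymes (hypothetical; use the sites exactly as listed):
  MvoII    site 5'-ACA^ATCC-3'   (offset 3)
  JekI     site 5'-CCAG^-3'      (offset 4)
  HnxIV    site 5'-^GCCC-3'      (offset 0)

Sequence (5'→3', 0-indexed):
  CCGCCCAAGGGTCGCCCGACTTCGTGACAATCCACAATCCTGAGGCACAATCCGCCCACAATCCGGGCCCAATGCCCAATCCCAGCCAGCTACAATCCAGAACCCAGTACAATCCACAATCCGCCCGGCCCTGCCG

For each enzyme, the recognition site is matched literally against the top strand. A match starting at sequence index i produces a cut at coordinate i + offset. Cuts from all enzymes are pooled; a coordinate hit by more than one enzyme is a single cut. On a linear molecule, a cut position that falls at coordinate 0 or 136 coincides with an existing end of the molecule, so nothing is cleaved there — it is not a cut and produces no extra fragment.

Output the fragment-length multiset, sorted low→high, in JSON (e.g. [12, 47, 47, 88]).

[2,4,4,4,4,5,5,6,6,7,7,7,7,7,9,11,12,13,16]

Per-enzyme occurrences:
  MvoII (ACAATCC, off=3): starts [26, 33, 46, 57, 91, 108, 115] → cuts [29, 36, 49, 60, 94, 111, 118]
  JekI (CCAG, off=4): starts [81, 85, 96, 103] → cuts [85, 89, 100, 107]
  HnxIV (GCCC, off=0): starts [2, 13, 53, 66, 73, 122, 127] → cuts [2, 13, 53, 66, 73, 122, 127]

Pooled cuts: [2, 13, 29, 36, 49, 53, 60, 66, 73, 85, 89, 94, 100, 107, 111, 118, 122, 127]

Fragment lengths:
  [0,2): 2 bp
  [2,13): 11 bp
  [13,29): 16 bp
  [29,36): 7 bp
  [36,49): 13 bp
  [49,53): 4 bp
  [53,60): 7 bp
  [60,66): 6 bp
  [66,73): 7 bp
  [73,85): 12 bp
  [85,89): 4 bp
  [89,94): 5 bp
  [94,100): 6 bp
  [100,107): 7 bp
  [107,111): 4 bp
  [111,118): 7 bp
  [118,122): 4 bp
  [122,127): 5 bp
  [127,136): 9 bp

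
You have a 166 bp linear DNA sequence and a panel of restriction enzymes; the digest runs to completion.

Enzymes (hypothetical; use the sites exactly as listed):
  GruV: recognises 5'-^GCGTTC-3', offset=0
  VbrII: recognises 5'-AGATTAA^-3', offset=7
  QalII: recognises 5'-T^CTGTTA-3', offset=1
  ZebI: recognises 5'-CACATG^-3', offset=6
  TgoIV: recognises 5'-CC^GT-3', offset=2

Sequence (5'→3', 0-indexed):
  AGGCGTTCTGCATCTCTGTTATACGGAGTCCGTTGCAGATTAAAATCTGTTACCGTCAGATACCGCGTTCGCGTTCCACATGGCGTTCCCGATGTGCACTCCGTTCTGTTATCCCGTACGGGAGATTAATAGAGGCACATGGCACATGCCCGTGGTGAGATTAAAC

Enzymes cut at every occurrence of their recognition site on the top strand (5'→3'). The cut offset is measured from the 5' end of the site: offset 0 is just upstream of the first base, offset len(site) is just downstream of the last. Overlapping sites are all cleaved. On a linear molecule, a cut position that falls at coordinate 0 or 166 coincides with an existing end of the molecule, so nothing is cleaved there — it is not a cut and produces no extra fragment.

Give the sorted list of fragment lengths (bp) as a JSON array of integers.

Per-enzyme occurrences:
  GruV (GCGTTC, off=0): starts [2, 64, 70, 82] → cuts [2, 64, 70, 82]
  VbrII (AGATTAA, off=7): starts [36, 122, 157] → cuts [43, 129, 164]
  QalII (TCTGTTA, off=1): starts [14, 45, 104] → cuts [15, 46, 105]
  ZebI (CACATG, off=6): starts [76, 135, 142] → cuts [82, 141, 148]
  TgoIV (CCGT, off=2): starts [29, 52, 100, 113, 149] → cuts [31, 54, 102, 115, 151]

All cut coordinates (distinct, sorted): [2, 15, 31, 43, 46, 54, 64, 70, 82, 102, 105, 115, 129, 141, 148, 151, 164]

Fragment lengths:
  [0,2): 2 bp
  [2,15): 13 bp
  [15,31): 16 bp
  [31,43): 12 bp
  [43,46): 3 bp
  [46,54): 8 bp
  [54,64): 10 bp
  [64,70): 6 bp
  [70,82): 12 bp
  [82,102): 20 bp
  [102,105): 3 bp
  [105,115): 10 bp
  [115,129): 14 bp
  [129,141): 12 bp
  [141,148): 7 bp
  [148,151): 3 bp
  [151,164): 13 bp
  [164,166): 2 bp

[2,2,3,3,3,6,7,8,10,10,12,12,12,13,13,14,16,20]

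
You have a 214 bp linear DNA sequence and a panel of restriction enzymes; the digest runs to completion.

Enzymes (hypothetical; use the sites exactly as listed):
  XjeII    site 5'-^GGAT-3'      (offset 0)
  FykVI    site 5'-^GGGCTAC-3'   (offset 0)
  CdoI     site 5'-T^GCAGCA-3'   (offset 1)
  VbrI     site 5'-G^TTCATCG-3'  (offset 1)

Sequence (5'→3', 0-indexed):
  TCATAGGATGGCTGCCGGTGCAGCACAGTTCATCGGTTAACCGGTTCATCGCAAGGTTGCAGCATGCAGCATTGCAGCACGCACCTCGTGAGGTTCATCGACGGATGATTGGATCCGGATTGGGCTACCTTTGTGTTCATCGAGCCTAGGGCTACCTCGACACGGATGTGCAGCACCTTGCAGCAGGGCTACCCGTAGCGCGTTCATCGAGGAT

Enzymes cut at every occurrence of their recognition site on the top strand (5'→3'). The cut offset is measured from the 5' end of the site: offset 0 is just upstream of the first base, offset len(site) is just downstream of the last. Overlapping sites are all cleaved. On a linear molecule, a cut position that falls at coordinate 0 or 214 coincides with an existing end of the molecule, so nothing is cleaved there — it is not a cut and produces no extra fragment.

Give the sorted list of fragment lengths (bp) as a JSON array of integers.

Per-enzyme occurrences:
  XjeII (GGAT, off=0): starts [5, 102, 110, 116, 163, 210] → cuts [5, 102, 110, 116, 163, 210]
  FykVI (GGGCTAC, off=0): starts [121, 148, 185] → cuts [121, 148, 185]
  CdoI (TGCAGCA, off=1): starts [18, 57, 64, 72, 168, 178] → cuts [19, 58, 65, 73, 169, 179]
  VbrI (GTTCATCG, off=1): starts [27, 43, 92, 134, 201] → cuts [28, 44, 93, 135, 202]

All cut coordinates (distinct, sorted): [5, 19, 28, 44, 58, 65, 73, 93, 102, 110, 116, 121, 135, 148, 163, 169, 179, 185, 202, 210]

Fragment lengths:
  [0,5): 5 bp
  [5,19): 14 bp
  [19,28): 9 bp
  [28,44): 16 bp
  [44,58): 14 bp
  [58,65): 7 bp
  [65,73): 8 bp
  [73,93): 20 bp
  [93,102): 9 bp
  [102,110): 8 bp
  [110,116): 6 bp
  [116,121): 5 bp
  [121,135): 14 bp
  [135,148): 13 bp
  [148,163): 15 bp
  [163,169): 6 bp
  [169,179): 10 bp
  [179,185): 6 bp
  [185,202): 17 bp
  [202,210): 8 bp
  [210,214): 4 bp

[4,5,5,6,6,6,7,8,8,8,9,9,10,13,14,14,14,15,16,17,20]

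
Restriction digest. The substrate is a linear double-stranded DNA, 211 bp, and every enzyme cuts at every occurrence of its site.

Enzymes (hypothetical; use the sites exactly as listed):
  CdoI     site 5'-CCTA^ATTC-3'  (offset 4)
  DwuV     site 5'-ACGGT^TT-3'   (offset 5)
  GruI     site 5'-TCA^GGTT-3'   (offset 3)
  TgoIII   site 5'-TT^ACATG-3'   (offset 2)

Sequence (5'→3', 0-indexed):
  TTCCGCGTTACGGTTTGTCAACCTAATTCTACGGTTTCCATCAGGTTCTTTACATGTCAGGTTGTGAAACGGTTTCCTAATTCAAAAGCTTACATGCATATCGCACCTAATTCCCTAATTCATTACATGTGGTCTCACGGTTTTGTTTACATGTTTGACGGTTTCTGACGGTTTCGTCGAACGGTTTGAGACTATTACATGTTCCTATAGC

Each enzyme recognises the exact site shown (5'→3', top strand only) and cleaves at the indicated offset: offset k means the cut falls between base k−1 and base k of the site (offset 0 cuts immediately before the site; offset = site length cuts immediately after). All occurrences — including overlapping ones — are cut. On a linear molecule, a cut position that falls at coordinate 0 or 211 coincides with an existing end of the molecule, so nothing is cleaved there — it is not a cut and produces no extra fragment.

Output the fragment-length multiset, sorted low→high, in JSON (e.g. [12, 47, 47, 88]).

Site scan:
  CdoI CCTAATTC/4: at [21, 75, 105, 113] ⇒ [25, 79, 109, 117]
  DwuV ACGGTTT/5: at [9, 30, 68, 136, 157, 167, 180] ⇒ [14, 35, 73, 141, 162, 172, 185]
  GruI TCAGGTT/3: at [40, 56] ⇒ [43, 59]
  TgoIII TTACATG/2: at [49, 89, 122, 146, 194] ⇒ [51, 91, 124, 148, 196]

Pooled cuts: [14, 25, 35, 43, 51, 59, 73, 79, 91, 109, 117, 124, 141, 148, 162, 172, 185, 196]

Fragments:
  [0,14): 14 bp
  [14,25): 11 bp
  [25,35): 10 bp
  [35,43): 8 bp
  [43,51): 8 bp
  [51,59): 8 bp
  [59,73): 14 bp
  [73,79): 6 bp
  [79,91): 12 bp
  [91,109): 18 bp
  [109,117): 8 bp
  [117,124): 7 bp
  [124,141): 17 bp
  [141,148): 7 bp
  [148,162): 14 bp
  [162,172): 10 bp
  [172,185): 13 bp
  [185,196): 11 bp
  [196,211): 15 bp

[6,7,7,8,8,8,8,10,10,11,11,12,13,14,14,14,15,17,18]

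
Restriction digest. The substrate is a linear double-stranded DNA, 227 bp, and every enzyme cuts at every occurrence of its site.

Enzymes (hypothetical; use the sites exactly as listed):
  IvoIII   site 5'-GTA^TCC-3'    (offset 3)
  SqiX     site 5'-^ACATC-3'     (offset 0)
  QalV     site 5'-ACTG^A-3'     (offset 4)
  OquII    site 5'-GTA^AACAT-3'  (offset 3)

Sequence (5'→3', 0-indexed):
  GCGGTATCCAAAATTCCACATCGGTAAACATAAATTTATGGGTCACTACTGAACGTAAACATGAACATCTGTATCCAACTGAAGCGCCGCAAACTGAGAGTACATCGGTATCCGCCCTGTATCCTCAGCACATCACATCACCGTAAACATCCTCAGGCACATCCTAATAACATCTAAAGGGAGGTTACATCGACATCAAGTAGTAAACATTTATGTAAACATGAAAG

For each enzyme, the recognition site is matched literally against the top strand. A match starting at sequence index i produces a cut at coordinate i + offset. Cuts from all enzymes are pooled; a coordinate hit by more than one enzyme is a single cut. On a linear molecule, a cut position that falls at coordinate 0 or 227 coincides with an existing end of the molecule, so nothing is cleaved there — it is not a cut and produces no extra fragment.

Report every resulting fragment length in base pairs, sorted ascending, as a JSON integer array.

Scan for sites:
  IvoIII GTATCC/3: at [3, 70, 107, 118] ⇒ [6, 73, 110, 121]
  SqiX ACATC/0: at [17, 64, 101, 129, 134, 146, 158, 169, 186, 192] ⇒ [17, 64, 101, 129, 134, 146, 158, 169, 186, 192]
  QalV ACTGA/4: at [47, 77, 92] ⇒ [51, 81, 96]
  OquII GTAAACAT/3: at [23, 54, 142, 202, 214] ⇒ [26, 57, 145, 205, 217]

All cut coordinates (distinct, sorted): [6, 17, 26, 51, 57, 64, 73, 81, 96, 101, 110, 121, 129, 134, 145, 146, 158, 169, 186, 192, 205, 217]

Fragment lengths:
  [0,6): 6 bp
  [6,17): 11 bp
  [17,26): 9 bp
  [26,51): 25 bp
  [51,57): 6 bp
  [57,64): 7 bp
  [64,73): 9 bp
  [73,81): 8 bp
  [81,96): 15 bp
  [96,101): 5 bp
  [101,110): 9 bp
  [110,121): 11 bp
  [121,129): 8 bp
  [129,134): 5 bp
  [134,145): 11 bp
  [145,146): 1 bp
  [146,158): 12 bp
  [158,169): 11 bp
  [169,186): 17 bp
  [186,192): 6 bp
  [192,205): 13 bp
  [205,217): 12 bp
  [217,227): 10 bp

[1,5,5,6,6,6,7,8,8,9,9,9,10,11,11,11,11,12,12,13,15,17,25]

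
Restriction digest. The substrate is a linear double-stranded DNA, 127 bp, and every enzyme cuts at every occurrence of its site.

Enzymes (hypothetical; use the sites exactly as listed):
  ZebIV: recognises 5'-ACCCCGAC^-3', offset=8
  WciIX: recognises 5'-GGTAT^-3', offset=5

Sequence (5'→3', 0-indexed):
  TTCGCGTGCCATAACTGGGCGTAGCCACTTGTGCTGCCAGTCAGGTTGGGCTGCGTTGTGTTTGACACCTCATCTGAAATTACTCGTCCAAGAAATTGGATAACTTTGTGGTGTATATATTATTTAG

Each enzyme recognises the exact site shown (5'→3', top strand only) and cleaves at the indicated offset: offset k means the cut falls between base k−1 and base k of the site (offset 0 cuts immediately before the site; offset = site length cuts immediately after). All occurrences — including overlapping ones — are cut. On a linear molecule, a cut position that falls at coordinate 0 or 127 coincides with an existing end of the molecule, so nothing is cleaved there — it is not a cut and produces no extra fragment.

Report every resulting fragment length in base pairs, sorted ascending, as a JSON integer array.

[127]

Scan for sites:
  ZebIV (ACCCCGAC, off=8): no sites
  WciIX (GGTAT, off=5): no sites

All cut coordinates (distinct, sorted): ∅

Fragments:
  no cuts → one linear fragment of 127 bp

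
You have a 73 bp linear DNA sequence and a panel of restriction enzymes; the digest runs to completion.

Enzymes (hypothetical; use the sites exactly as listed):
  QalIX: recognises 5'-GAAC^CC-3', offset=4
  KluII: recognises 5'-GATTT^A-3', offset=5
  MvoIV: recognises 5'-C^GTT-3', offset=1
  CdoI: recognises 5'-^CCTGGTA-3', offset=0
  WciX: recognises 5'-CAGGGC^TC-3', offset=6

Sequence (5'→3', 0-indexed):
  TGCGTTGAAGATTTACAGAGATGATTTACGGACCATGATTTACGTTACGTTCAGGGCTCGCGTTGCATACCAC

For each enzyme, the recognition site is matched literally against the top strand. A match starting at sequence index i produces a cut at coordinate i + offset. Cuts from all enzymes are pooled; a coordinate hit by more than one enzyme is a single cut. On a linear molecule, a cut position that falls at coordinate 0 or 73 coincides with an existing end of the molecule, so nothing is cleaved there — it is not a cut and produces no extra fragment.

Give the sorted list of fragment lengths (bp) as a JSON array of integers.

Scan for sites:
  QalIX (GAACCC, off=4): no sites
  KluII (GATTTA, off=5): starts [9, 22, 36] → cuts [14, 27, 41]
  MvoIV (CGTT, off=1): starts [2, 42, 47, 60] → cuts [3, 43, 48, 61]
  CdoI (CCTGGTA, off=0): no sites
  WciX (CAGGGCTC, off=6): starts [51] → cuts [57]

All cut coordinates (distinct, sorted): [3, 14, 27, 41, 43, 48, 57, 61]

Fragment lengths:
  [0,3): 3 bp
  [3,14): 11 bp
  [14,27): 13 bp
  [27,41): 14 bp
  [41,43): 2 bp
  [43,48): 5 bp
  [48,57): 9 bp
  [57,61): 4 bp
  [61,73): 12 bp

[2,3,4,5,9,11,12,13,14]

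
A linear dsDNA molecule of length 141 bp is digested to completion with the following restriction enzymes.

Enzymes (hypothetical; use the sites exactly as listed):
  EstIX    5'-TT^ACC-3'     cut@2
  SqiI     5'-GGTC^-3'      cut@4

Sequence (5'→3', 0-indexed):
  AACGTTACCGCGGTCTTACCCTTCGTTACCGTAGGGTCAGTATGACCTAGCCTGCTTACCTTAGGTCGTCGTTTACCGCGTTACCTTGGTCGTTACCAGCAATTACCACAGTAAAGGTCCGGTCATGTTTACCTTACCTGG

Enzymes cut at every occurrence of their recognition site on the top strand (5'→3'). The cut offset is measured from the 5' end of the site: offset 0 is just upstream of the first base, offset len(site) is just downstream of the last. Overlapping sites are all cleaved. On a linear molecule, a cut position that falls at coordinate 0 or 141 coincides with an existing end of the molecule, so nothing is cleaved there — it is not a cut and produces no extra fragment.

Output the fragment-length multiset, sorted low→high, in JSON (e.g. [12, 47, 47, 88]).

Scan for sites:
  EstIX (TTACC, off=2): starts [4, 15, 25, 55, 72, 80, 92, 102, 128, 133] → cuts [6, 17, 27, 57, 74, 82, 94, 104, 130, 135]
  SqiI (GGTC, off=4): starts [11, 34, 63, 87, 115, 120] → cuts [15, 38, 67, 91, 119, 124]

Pooled cuts: [6, 15, 17, 27, 38, 57, 67, 74, 82, 91, 94, 104, 119, 124, 130, 135]

Fragment lengths:
  [0,6): 6 bp
  [6,15): 9 bp
  [15,17): 2 bp
  [17,27): 10 bp
  [27,38): 11 bp
  [38,57): 19 bp
  [57,67): 10 bp
  [67,74): 7 bp
  [74,82): 8 bp
  [82,91): 9 bp
  [91,94): 3 bp
  [94,104): 10 bp
  [104,119): 15 bp
  [119,124): 5 bp
  [124,130): 6 bp
  [130,135): 5 bp
  [135,141): 6 bp

[2,3,5,5,6,6,6,7,8,9,9,10,10,10,11,15,19]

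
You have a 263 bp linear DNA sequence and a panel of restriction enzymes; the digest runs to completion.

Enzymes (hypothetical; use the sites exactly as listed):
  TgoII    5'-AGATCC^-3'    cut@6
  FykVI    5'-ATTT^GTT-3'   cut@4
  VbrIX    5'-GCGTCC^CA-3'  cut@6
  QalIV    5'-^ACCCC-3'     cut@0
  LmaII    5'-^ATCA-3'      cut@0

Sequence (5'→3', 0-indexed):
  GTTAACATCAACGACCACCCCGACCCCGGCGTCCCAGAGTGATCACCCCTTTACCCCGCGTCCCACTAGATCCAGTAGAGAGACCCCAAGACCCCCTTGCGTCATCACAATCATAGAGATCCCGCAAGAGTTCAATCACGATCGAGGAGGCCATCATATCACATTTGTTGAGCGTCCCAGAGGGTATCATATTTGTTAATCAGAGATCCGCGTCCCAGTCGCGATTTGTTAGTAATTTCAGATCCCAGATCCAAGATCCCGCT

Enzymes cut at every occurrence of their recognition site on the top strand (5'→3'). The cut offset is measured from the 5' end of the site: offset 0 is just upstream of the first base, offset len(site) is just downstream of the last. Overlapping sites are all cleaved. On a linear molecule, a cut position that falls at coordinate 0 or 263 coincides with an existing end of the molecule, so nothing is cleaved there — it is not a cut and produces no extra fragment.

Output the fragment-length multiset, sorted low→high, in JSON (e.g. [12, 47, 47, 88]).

[3,4,4,5,6,6,6,6,7,7,7,8,8,8,9,9,9,10,10,11,11,11,12,12,12,13,13,18,18]

Per-enzyme occurrences:
  TgoII AGATCC/6: at [67, 116, 203, 239, 246, 253] ⇒ [73, 122, 209, 245, 252, 259]
  FykVI ATTTGTT/4: at [162, 190, 223] ⇒ [166, 194, 227]
  VbrIX GCGTCCCA/6: at [28, 57, 171, 209] ⇒ [34, 63, 177, 215]
  QalIV ACCCC/0: at [16, 22, 44, 52, 82, 90] ⇒ [16, 22, 44, 52, 82, 90]
  LmaII ATCA/0: at [6, 41, 103, 109, 134, 152, 157, 185, 198] ⇒ [6, 41, 103, 109, 134, 152, 157, 185, 198]

Pooled cuts: [6, 16, 22, 34, 41, 44, 52, 63, 73, 82, 90, 103, 109, 122, 134, 152, 157, 166, 177, 185, 194, 198, 209, 215, 227, 245, 252, 259]

Fragment lengths:
  [0,6): 6 bp
  [6,16): 10 bp
  [16,22): 6 bp
  [22,34): 12 bp
  [34,41): 7 bp
  [41,44): 3 bp
  [44,52): 8 bp
  [52,63): 11 bp
  [63,73): 10 bp
  [73,82): 9 bp
  [82,90): 8 bp
  [90,103): 13 bp
  [103,109): 6 bp
  [109,122): 13 bp
  [122,134): 12 bp
  [134,152): 18 bp
  [152,157): 5 bp
  [157,166): 9 bp
  [166,177): 11 bp
  [177,185): 8 bp
  [185,194): 9 bp
  [194,198): 4 bp
  [198,209): 11 bp
  [209,215): 6 bp
  [215,227): 12 bp
  [227,245): 18 bp
  [245,252): 7 bp
  [252,259): 7 bp
  [259,263): 4 bp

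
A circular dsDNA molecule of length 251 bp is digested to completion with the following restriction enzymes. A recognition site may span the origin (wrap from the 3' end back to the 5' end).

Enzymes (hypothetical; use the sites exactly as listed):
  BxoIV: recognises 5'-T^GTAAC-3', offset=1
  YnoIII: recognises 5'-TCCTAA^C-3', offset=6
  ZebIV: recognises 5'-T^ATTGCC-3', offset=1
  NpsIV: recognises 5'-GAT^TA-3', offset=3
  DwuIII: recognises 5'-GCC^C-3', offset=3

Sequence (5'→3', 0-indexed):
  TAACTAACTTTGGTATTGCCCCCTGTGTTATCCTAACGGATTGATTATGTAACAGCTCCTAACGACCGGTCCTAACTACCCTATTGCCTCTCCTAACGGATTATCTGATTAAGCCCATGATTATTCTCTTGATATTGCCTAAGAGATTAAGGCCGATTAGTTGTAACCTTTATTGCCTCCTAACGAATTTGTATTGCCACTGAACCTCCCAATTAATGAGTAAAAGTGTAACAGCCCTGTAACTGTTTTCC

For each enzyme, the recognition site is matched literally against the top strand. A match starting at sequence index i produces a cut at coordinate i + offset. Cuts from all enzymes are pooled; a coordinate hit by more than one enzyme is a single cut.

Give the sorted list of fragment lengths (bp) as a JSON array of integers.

Scan for sites:
  BxoIV TGTAAC/1: at [47, 161, 226, 237] ⇒ [48, 162, 227, 238]
  YnoIII TCCTAAC/6: at [30, 56, 69, 90, 177, 248] ⇒ [3, 36, 62, 75, 96, 183]
  ZebIV TATTGCC/1: at [13, 81, 132, 170, 191] ⇒ [14, 82, 133, 171, 192]
  NpsIV GATTA/3: at [42, 98, 106, 118, 144, 154] ⇒ [45, 101, 109, 121, 147, 157]
  DwuIII GCCC/3: at [17, 112, 233] ⇒ [20, 115, 236]

All cut coordinates (distinct, sorted): [3, 14, 20, 36, 45, 48, 62, 75, 82, 96, 101, 109, 115, 121, 133, 147, 157, 162, 171, 183, 192, 227, 236, 238]

Fragments:
  3→14: 11 bp
  14→20: 6 bp
  20→36: 16 bp
  36→45: 9 bp
  45→48: 3 bp
  48→62: 14 bp
  62→75: 13 bp
  75→82: 7 bp
  82→96: 14 bp
  96→101: 5 bp
  101→109: 8 bp
  109→115: 6 bp
  115→121: 6 bp
  121→133: 12 bp
  133→147: 14 bp
  147→157: 10 bp
  157→162: 5 bp
  162→171: 9 bp
  171→183: 12 bp
  183→192: 9 bp
  192→227: 35 bp
  227→236: 9 bp
  236→238: 2 bp
  238→3 (wrap): 251-238+3 = 16 bp

[2,3,5,5,6,6,6,7,8,9,9,9,9,10,11,12,12,13,14,14,14,16,16,35]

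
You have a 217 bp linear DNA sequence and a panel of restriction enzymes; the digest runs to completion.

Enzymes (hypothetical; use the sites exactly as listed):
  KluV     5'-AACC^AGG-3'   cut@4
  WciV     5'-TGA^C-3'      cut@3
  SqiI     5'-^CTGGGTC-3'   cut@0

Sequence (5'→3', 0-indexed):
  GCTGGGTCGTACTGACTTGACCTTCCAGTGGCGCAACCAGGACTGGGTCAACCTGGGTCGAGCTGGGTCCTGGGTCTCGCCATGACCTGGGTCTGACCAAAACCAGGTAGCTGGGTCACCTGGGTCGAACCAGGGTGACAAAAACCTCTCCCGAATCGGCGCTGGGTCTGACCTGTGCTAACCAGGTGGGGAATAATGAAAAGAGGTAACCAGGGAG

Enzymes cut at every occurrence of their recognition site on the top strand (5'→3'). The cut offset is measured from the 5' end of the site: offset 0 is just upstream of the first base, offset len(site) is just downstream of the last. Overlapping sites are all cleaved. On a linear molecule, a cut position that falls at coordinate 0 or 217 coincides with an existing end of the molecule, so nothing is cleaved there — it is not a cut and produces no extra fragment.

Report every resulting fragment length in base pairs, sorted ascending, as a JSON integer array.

[1,1,4,5,6,6,7,7,8,9,10,10,10,10,12,12,14,16,18,23,28]

Site scan:
  KluV (AACCAGG, off=4): starts [34, 100, 127, 179, 207] → cuts [38, 104, 131, 183, 211]
  WciV (TGAC, off=3): starts [12, 17, 82, 93, 135, 168] → cuts [15, 20, 85, 96, 138, 171]
  SqiI (CTGGGTC, off=0): starts [1, 42, 52, 62, 69, 86, 110, 119, 161] → cuts [1, 42, 52, 62, 69, 86, 110, 119, 161]

All cut coordinates (distinct, sorted): [1, 15, 20, 38, 42, 52, 62, 69, 85, 86, 96, 104, 110, 119, 131, 138, 161, 171, 183, 211]

Fragments:
  [0,1): 1 bp
  [1,15): 14 bp
  [15,20): 5 bp
  [20,38): 18 bp
  [38,42): 4 bp
  [42,52): 10 bp
  [52,62): 10 bp
  [62,69): 7 bp
  [69,85): 16 bp
  [85,86): 1 bp
  [86,96): 10 bp
  [96,104): 8 bp
  [104,110): 6 bp
  [110,119): 9 bp
  [119,131): 12 bp
  [131,138): 7 bp
  [138,161): 23 bp
  [161,171): 10 bp
  [171,183): 12 bp
  [183,211): 28 bp
  [211,217): 6 bp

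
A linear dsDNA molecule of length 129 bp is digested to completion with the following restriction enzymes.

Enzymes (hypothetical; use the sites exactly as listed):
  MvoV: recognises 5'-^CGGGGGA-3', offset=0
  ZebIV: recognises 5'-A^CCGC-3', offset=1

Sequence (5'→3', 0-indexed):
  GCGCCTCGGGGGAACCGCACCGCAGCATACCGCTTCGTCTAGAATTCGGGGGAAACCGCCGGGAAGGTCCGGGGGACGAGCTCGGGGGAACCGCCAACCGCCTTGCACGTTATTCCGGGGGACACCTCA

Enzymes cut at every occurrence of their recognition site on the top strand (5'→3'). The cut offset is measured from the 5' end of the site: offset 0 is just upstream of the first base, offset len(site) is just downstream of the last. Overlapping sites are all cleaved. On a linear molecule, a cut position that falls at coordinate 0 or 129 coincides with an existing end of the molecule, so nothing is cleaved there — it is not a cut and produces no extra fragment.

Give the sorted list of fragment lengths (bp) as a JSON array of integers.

[5,6,7,8,8,9,10,13,14,14,17,18]

Site scan:
  MvoV CGGGGGA/0: at [6, 46, 69, 82, 115] ⇒ [6, 46, 69, 82, 115]
  ZebIV ACCGC/1: at [13, 18, 28, 54, 89, 96] ⇒ [14, 19, 29, 55, 90, 97]

All cut coordinates (distinct, sorted): [6, 14, 19, 29, 46, 55, 69, 82, 90, 97, 115]

Fragments:
  [0,6): 6 bp
  [6,14): 8 bp
  [14,19): 5 bp
  [19,29): 10 bp
  [29,46): 17 bp
  [46,55): 9 bp
  [55,69): 14 bp
  [69,82): 13 bp
  [82,90): 8 bp
  [90,97): 7 bp
  [97,115): 18 bp
  [115,129): 14 bp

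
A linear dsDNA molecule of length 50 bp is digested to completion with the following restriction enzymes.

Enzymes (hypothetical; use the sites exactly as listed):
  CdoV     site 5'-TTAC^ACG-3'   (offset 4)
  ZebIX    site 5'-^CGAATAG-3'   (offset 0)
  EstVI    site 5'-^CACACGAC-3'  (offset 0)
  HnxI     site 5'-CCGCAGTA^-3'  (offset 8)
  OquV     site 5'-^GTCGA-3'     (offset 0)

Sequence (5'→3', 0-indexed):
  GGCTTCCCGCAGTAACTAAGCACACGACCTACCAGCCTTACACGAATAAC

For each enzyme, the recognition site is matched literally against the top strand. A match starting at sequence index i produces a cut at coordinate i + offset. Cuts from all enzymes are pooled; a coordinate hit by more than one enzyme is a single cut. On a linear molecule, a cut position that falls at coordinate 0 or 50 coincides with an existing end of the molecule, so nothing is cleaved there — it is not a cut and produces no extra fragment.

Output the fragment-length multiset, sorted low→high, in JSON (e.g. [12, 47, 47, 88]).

Per-enzyme occurrences:
  CdoV (TTACACG, off=4): starts [37] → cuts [41]
  ZebIX (CGAATAG, off=0): no sites
  EstVI (CACACGAC, off=0): starts [20] → cuts [20]
  HnxI (CCGCAGTA, off=8): starts [6] → cuts [14]
  OquV (GTCGA, off=0): no sites

Pooled cuts: [14, 20, 41]

Fragment lengths:
  [0,14): 14 bp
  [14,20): 6 bp
  [20,41): 21 bp
  [41,50): 9 bp

[6,9,14,21]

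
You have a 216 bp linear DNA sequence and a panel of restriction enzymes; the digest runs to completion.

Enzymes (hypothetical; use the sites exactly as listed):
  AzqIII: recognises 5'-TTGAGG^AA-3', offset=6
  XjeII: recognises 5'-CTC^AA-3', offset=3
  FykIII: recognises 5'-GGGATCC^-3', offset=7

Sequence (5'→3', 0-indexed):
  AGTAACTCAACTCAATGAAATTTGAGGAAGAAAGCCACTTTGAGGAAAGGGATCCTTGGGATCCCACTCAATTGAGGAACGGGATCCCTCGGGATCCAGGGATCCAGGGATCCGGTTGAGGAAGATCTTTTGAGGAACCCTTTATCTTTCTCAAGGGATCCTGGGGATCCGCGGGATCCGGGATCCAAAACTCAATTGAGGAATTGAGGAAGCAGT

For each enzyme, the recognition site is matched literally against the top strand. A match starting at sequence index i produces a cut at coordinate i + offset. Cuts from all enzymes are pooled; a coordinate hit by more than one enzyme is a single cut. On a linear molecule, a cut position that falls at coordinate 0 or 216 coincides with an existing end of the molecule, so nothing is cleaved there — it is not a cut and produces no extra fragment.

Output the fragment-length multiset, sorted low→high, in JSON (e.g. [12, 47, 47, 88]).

Site scan:
  AzqIII (TTGAGGAA, off=6): starts [21, 39, 71, 115, 129, 195, 203] → cuts [27, 45, 77, 121, 135, 201, 209]
  XjeII (CTCAA, off=3): starts [5, 10, 66, 149, 190] → cuts [8, 13, 69, 152, 193]
  FykIII (GGGATCC, off=7): starts [48, 57, 80, 90, 98, 106, 154, 163, 172, 179] → cuts [55, 64, 87, 97, 105, 113, 161, 170, 179, 186]

Pooled cuts: [8, 13, 27, 45, 55, 64, 69, 77, 87, 97, 105, 113, 121, 135, 152, 161, 170, 179, 186, 193, 201, 209]

Fragment lengths:
  [0,8): 8 bp
  [8,13): 5 bp
  [13,27): 14 bp
  [27,45): 18 bp
  [45,55): 10 bp
  [55,64): 9 bp
  [64,69): 5 bp
  [69,77): 8 bp
  [77,87): 10 bp
  [87,97): 10 bp
  [97,105): 8 bp
  [105,113): 8 bp
  [113,121): 8 bp
  [121,135): 14 bp
  [135,152): 17 bp
  [152,161): 9 bp
  [161,170): 9 bp
  [170,179): 9 bp
  [179,186): 7 bp
  [186,193): 7 bp
  [193,201): 8 bp
  [201,209): 8 bp
  [209,216): 7 bp

[5,5,7,7,7,8,8,8,8,8,8,8,9,9,9,9,10,10,10,14,14,17,18]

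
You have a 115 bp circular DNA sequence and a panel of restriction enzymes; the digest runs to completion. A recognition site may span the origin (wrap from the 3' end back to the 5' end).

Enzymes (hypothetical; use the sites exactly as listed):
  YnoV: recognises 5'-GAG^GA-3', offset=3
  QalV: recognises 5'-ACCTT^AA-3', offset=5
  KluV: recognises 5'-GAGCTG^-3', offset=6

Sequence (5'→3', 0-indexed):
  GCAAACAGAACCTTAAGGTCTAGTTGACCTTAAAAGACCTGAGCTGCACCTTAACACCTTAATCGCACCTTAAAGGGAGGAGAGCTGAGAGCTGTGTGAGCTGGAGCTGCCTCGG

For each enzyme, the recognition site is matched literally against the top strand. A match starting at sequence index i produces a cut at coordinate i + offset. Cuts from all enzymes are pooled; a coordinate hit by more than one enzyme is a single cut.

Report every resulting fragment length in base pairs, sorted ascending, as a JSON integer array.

[6,6,7,8,8,8,9,11,15,17,20]

Site scan:
  YnoV GAGGA/3: at [76] ⇒ [79]
  QalV ACCTTAA/5: at [9, 26, 47, 55, 66] ⇒ [14, 31, 52, 60, 71]
  KluV GAGCTG/6: at [40, 81, 88, 97, 103] ⇒ [46, 87, 94, 103, 109]

All cut coordinates (distinct, sorted): [14, 31, 46, 52, 60, 71, 79, 87, 94, 103, 109]

Fragments:
  14→31: 17 bp
  31→46: 15 bp
  46→52: 6 bp
  52→60: 8 bp
  60→71: 11 bp
  71→79: 8 bp
  79→87: 8 bp
  87→94: 7 bp
  94→103: 9 bp
  103→109: 6 bp
  109→14 (wrap): 115-109+14 = 20 bp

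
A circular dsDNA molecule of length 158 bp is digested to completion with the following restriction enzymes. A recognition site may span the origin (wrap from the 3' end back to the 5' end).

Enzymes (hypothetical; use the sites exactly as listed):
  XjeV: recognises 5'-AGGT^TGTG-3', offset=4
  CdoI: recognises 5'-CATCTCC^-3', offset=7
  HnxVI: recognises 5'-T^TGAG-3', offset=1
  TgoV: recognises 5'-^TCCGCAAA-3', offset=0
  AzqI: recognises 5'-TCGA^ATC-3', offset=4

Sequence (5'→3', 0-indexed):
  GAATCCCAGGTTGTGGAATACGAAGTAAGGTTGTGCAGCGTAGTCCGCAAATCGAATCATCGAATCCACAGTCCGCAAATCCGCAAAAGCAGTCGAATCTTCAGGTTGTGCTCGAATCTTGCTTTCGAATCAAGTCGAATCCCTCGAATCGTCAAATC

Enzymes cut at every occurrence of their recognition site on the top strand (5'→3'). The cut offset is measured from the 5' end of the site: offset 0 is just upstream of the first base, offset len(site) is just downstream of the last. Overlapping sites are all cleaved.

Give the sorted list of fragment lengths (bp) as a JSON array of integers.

[8,8,8,9,9,9,10,10,12,12,13,13,17,20]

Site scan:
  XjeV AGGTTGTG/4: at [7, 27, 102] ⇒ [11, 31, 106]
  CdoI (CATCTCC, off=7): no sites
  HnxVI (TTGAG, off=1): no sites
  TgoV TCCGCAAA/0: at [43, 71, 79] ⇒ [43, 71, 79]
  AzqI TCGAATC/4: at [51, 59, 92, 111, 124, 134, 143, 156] ⇒ [2, 55, 63, 96, 115, 128, 138, 147]

All cut coordinates (distinct, sorted): [2, 11, 31, 43, 55, 63, 71, 79, 96, 106, 115, 128, 138, 147]

Fragments:
  2→11: 9 bp
  11→31: 20 bp
  31→43: 12 bp
  43→55: 12 bp
  55→63: 8 bp
  63→71: 8 bp
  71→79: 8 bp
  79→96: 17 bp
  96→106: 10 bp
  106→115: 9 bp
  115→128: 13 bp
  128→138: 10 bp
  138→147: 9 bp
  147→2 (wrap): 158-147+2 = 13 bp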